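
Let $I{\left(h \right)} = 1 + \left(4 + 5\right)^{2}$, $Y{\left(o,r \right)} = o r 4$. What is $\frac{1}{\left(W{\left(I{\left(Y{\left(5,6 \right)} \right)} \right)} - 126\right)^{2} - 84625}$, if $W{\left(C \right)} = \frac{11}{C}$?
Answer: $- \frac{6724}{462495459} \approx -1.4539 \cdot 10^{-5}$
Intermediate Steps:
$Y{\left(o,r \right)} = 4 o r$
$I{\left(h \right)} = 82$ ($I{\left(h \right)} = 1 + 9^{2} = 1 + 81 = 82$)
$\frac{1}{\left(W{\left(I{\left(Y{\left(5,6 \right)} \right)} \right)} - 126\right)^{2} - 84625} = \frac{1}{\left(\frac{11}{82} - 126\right)^{2} - 84625} = \frac{1}{\left(- \frac{10321}{82}\right)^{2} - 84625} = \frac{1}{\frac{106523041}{6724} - 84625} = \frac{1}{- \frac{462495459}{6724}} = - \frac{6724}{462495459}$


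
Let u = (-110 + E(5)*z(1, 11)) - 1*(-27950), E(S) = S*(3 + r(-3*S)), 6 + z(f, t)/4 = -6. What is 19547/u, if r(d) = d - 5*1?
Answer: 19547/31920 ≈ 0.61237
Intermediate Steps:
z(f, t) = -48 (z(f, t) = -24 + 4*(-6) = -24 - 24 = -48)
r(d) = -5 + d (r(d) = d - 5 = -5 + d)
E(S) = S*(-2 - 3*S) (E(S) = S*(3 + (-5 - 3*S)) = S*(-2 - 3*S))
u = 31920 (u = (-110 - 1*5*(2 + 3*5)*(-48)) - 1*(-27950) = (-110 - 1*5*(2 + 15)*(-48)) + 27950 = (-110 - 1*5*17*(-48)) + 27950 = (-110 - 85*(-48)) + 27950 = (-110 + 4080) + 27950 = 3970 + 27950 = 31920)
19547/u = 19547/31920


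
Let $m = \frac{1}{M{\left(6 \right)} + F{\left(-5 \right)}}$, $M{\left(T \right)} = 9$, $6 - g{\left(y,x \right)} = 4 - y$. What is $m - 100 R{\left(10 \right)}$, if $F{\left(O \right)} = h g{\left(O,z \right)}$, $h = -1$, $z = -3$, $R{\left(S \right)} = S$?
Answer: $- \frac{11999}{12} \approx -999.92$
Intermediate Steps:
$g{\left(y,x \right)} = 2 + y$ ($g{\left(y,x \right)} = 6 - \left(4 - y\right) = 6 + \left(-4 + y\right) = 2 + y$)
$F{\left(O \right)} = -2 - O$ ($F{\left(O \right)} = - (2 + O) = -2 - O$)
$m = \frac{1}{12}$ ($m = \frac{1}{9 - -3} = \frac{1}{9 + \left(-2 + 5\right)} = \frac{1}{9 + 3} = \frac{1}{12} \approx 0.083333$)
$m - 100 R{\left(10 \right)} = \frac{1}{12} - 1000 = - \frac{11999}{12}$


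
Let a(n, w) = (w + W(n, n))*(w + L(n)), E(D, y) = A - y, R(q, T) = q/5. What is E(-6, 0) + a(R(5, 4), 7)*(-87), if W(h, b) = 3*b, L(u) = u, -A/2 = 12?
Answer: -6984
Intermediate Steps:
A = -24 (A = -2*12 = -24)
R(q, T) = q/5 (R(q, T) = q*(⅕) = q/5)
E(D, y) = -24 - y
a(n, w) = (n + w)*(w + 3*n) (a(n, w) = (w + 3*n)*(w + n) = (w + 3*n)*(n + w) = (n + w)*(w + 3*n))
E(-6, 0) + a(R(5, 4), 7)*(-87) = (-24 - 1*0) + (7² + 3*((⅕)*5)² + 4*((⅕)*5)*7)*(-87) = (-24 + 0) + (49 + 3*1² + 4*1*7)*(-87) = -24 + (49 + 3*1 + 28)*(-87) = -24 + (49 + 3 + 28)*(-87) = -24 + 80*(-87) = -24 - 6960 = -6984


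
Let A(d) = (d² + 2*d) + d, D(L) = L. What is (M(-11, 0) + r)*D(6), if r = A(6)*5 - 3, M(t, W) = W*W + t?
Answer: 1536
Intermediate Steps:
M(t, W) = t + W² (M(t, W) = W² + t = t + W²)
A(d) = d² + 3*d
r = 267 (r = (6*(3 + 6))*5 - 3 = (6*9)*5 - 3 = 54*5 - 3 = 270 - 3 = 267)
(M(-11, 0) + r)*D(6) = ((-11 + 0²) + 267)*6 = ((-11 + 0) + 267)*6 = (-11 + 267)*6 = 256*6 = 1536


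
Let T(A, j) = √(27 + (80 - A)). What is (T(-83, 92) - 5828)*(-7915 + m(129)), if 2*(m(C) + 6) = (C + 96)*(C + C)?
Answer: -122994112 + 21104*√190 ≈ -1.2270e+8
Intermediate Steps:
m(C) = -6 + C*(96 + C) (m(C) = -6 + ((C + 96)*(C + C))/2 = -6 + ((96 + C)*(2*C))/2 = -6 + (2*C*(96 + C))/2 = -6 + C*(96 + C))
T(A, j) = √(107 - A)
(T(-83, 92) - 5828)*(-7915 + m(129)) = (√(107 - 1*(-83)) - 5828)*(-7915 + (-6 + 129² + 96*129)) = (√(107 + 83) - 5828)*(-7915 + (-6 + 16641 + 12384)) = (√190 - 5828)*(-7915 + 29019) = (-5828 + √190)*21104 = -122994112 + 21104*√190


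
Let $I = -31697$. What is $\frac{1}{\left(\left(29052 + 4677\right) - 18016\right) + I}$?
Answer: $- \frac{1}{15984} \approx -6.2563 \cdot 10^{-5}$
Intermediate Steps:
$\frac{1}{\left(\left(29052 + 4677\right) - 18016\right) + I} = \frac{1}{\left(\left(29052 + 4677\right) - 18016\right) - 31697} = \frac{1}{\left(33729 - 18016\right) - 31697} = \frac{1}{15713 - 31697} = \frac{1}{-15984} = - \frac{1}{15984}$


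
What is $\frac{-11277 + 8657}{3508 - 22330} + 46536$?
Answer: $\frac{437951606}{9411} \approx 46536.0$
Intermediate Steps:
$\frac{-11277 + 8657}{3508 - 22330} + 46536 = - \frac{2620}{-18822} + 46536 = \left(-2620\right) \left(- \frac{1}{18822}\right) + 46536 = \frac{1310}{9411} + 46536 = \frac{437951606}{9411}$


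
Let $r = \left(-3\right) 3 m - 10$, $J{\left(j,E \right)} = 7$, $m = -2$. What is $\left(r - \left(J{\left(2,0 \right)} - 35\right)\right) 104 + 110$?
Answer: $3854$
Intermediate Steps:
$r = 8$ ($r = \left(-3\right) 3 \left(-2\right) - 10 = \left(-9\right) \left(-2\right) - 10 = 18 - 10 = 8$)
$\left(r - \left(J{\left(2,0 \right)} - 35\right)\right) 104 + 110 = \left(8 - \left(7 - 35\right)\right) 104 + 110 = \left(8 - -28\right) 104 + 110 = \left(8 + 28\right) 104 + 110 = 36 \cdot 104 + 110 = 3744 + 110 = 3854$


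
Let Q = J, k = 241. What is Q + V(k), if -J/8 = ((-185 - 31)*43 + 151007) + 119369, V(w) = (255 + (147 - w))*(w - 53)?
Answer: -2058436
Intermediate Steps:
V(w) = (-53 + w)*(402 - w) (V(w) = (402 - w)*(-53 + w) = (-53 + w)*(402 - w))
J = -2088704 (J = -8*(((-185 - 31)*43 + 151007) + 119369) = -8*((-216*43 + 151007) + 119369) = -8*((-9288 + 151007) + 119369) = -8*(141719 + 119369) = -8*261088 = -2088704)
Q = -2088704
Q + V(k) = -2088704 + (-21306 - 1*241**2 + 455*241) = -2088704 + (-21306 - 1*58081 + 109655) = -2088704 + (-21306 - 58081 + 109655) = -2088704 + 30268 = -2058436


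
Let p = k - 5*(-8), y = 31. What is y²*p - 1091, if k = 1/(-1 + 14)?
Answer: 486498/13 ≈ 37423.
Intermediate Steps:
k = 1/13 ≈ 0.076923
p = 521/13 (p = 1/13 - 5*(-8) = 1/13 + 40 = 521/13 ≈ 40.077)
y²*p - 1091 = 31²*(521/13) - 1091 = 961*(521/13) - 1091 = 500681/13 - 1091 = 486498/13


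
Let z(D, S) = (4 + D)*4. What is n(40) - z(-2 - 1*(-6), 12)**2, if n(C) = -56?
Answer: -1080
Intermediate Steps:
z(D, S) = 16 + 4*D
n(40) - z(-2 - 1*(-6), 12)**2 = -56 - (16 + 4*(-2 - 1*(-6)))**2 = -56 - (16 + 4*(-2 + 6))**2 = -56 - (16 + 4*4)**2 = -56 - (16 + 16)**2 = -56 - 1*32**2 = -56 - 1*1024 = -56 - 1024 = -1080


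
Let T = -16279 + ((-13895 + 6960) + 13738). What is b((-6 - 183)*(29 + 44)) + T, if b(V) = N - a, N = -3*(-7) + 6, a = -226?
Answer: -9223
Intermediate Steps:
N = 27 (N = 21 + 6 = 27)
b(V) = 253 (b(V) = 27 - 1*(-226) = 27 + 226 = 253)
T = -9476 (T = -16279 + (-6935 + 13738) = -16279 + 6803 = -9476)
b((-6 - 183)*(29 + 44)) + T = 253 - 9476 = -9223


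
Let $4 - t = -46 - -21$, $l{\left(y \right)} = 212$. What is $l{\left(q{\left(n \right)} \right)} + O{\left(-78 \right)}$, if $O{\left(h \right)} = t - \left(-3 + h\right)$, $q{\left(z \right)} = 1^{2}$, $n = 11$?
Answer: $322$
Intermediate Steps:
$q{\left(z \right)} = 1$
$t = 29$ ($t = 4 - \left(-46 - -21\right) = 4 - \left(-46 + 21\right) = 4 - -25 = 4 + 25 = 29$)
$O{\left(h \right)} = 32 - h$ ($O{\left(h \right)} = 29 - \left(-3 + h\right) = 32 - h$)
$l{\left(q{\left(n \right)} \right)} + O{\left(-78 \right)} = 212 + \left(32 - -78\right) = 212 + \left(32 + 78\right) = 212 + 110 = 322$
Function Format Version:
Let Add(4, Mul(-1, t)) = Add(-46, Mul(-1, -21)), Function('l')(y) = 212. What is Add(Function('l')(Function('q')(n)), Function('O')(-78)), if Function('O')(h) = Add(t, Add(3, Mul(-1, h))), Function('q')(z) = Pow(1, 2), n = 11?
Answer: 322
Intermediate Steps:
Function('q')(z) = 1
t = 29 (t = Add(4, Mul(-1, Add(-46, Mul(-1, -21)))) = Add(4, Mul(-1, Add(-46, 21))) = Add(4, Mul(-1, -25)) = Add(4, 25) = 29)
Function('O')(h) = Add(32, Mul(-1, h)) (Function('O')(h) = Add(29, Add(3, Mul(-1, h))) = Add(32, Mul(-1, h)))
Add(Function('l')(Function('q')(n)), Function('O')(-78)) = Add(212, Add(32, Mul(-1, -78))) = Add(212, Add(32, 78)) = Add(212, 110) = 322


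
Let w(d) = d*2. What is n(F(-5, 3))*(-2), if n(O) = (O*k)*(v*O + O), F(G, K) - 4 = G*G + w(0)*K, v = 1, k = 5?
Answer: -16820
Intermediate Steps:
w(d) = 2*d
F(G, K) = 4 + G² (F(G, K) = 4 + (G*G + (2*0)*K) = 4 + (G² + 0*K) = 4 + (G² + 0) = 4 + G²)
n(O) = 10*O² (n(O) = (O*5)*(1*O + O) = (5*O)*(O + O) = (5*O)*(2*O) = 10*O²)
n(F(-5, 3))*(-2) = (10*(4 + (-5)²)²)*(-2) = (10*(4 + 25)²)*(-2) = (10*29²)*(-2) = (10*841)*(-2) = 8410*(-2) = -16820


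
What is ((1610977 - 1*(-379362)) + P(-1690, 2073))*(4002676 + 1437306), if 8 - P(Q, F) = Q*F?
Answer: 29885721593094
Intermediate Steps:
P(Q, F) = 8 - F*Q (P(Q, F) = 8 - Q*F = 8 - F*Q)
((1610977 - 1*(-379362)) + P(-1690, 2073))*(4002676 + 1437306) = ((1610977 - 1*(-379362)) + (8 - 1*2073*(-1690)))*(4002676 + 1437306) = ((1610977 + 379362) + (8 + 3503370))*5439982 = (1990339 + 3503378)*5439982 = 5493717*5439982 = 29885721593094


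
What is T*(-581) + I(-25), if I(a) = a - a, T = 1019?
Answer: -592039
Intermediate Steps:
I(a) = 0
T*(-581) + I(-25) = 1019*(-581) + 0 = -592039 + 0 = -592039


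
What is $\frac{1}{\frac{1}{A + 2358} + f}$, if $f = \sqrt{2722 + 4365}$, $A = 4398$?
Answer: $- \frac{6756}{323475739631} + \frac{45643536 \sqrt{7087}}{323475739631} \approx 0.011879$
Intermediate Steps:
$f = \sqrt{7087} \approx 84.184$
$\frac{1}{\frac{1}{A + 2358} + f} = \frac{1}{\frac{1}{4398 + 2358} + \sqrt{7087}} = \frac{1}{\frac{1}{6756} + \sqrt{7087}}$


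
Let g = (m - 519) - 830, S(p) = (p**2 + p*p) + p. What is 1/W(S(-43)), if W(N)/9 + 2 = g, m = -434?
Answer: -1/16065 ≈ -6.2247e-5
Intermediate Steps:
S(p) = p + 2*p**2 (S(p) = (p**2 + p**2) + p = 2*p**2 + p = p + 2*p**2)
g = -1783 (g = (-434 - 519) - 830 = -953 - 830 = -1783)
W(N) = -16065 (W(N) = -18 + 9*(-1783) = -18 - 16047 = -16065)
1/W(S(-43)) = 1/(-16065) = -1/16065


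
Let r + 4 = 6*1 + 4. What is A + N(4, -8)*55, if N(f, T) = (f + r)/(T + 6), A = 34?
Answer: -241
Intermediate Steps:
r = 6 (r = -4 + (6*1 + 4) = -4 + (6 + 4) = -4 + 10 = 6)
N(f, T) = (6 + f)/(6 + T) (N(f, T) = (f + 6)/(T + 6) = (6 + f)/(6 + T))
A + N(4, -8)*55 = 34 + ((6 + 4)/(6 - 8))*55 = 34 + (10/(-2))*55 = 34 - ½*10*55 = 34 - 5*55 = 34 - 275 = -241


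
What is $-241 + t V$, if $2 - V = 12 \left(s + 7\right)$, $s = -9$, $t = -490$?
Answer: $-12981$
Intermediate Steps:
$V = 26$ ($V = 2 - 12 \left(-9 + 7\right) = 2 - 12 \left(-2\right) = 2 - -24 = 2 + 24 = 26$)
$-241 + t V = -241 - 12740 = -12981$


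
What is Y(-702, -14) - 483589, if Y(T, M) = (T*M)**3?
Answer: 949281947963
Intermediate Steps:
Y(T, M) = M**3*T**3 (Y(T, M) = (M*T)**3 = M**3*T**3)
Y(-702, -14) - 483589 = (-14)**3*(-702)**3 - 483589 = -2744*(-345948408) - 483589 = 949282431552 - 483589 = 949281947963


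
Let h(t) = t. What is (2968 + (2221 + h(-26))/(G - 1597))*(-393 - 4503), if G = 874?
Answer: -3498467808/241 ≈ -1.4516e+7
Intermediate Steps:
(2968 + (2221 + h(-26))/(G - 1597))*(-393 - 4503) = (2968 + (2221 - 26)/(874 - 1597))*(-393 - 4503) = (2968 + 2195/(-723))*(-4896) = (2968 + 2195*(-1/723))*(-4896) = (2968 - 2195/723)*(-4896) = (2143669/723)*(-4896) = -3498467808/241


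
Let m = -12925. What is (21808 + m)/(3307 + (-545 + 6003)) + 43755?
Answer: 383521458/8765 ≈ 43756.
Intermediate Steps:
(21808 + m)/(3307 + (-545 + 6003)) + 43755 = (21808 - 12925)/(3307 + (-545 + 6003)) + 43755 = 8883/(3307 + 5458) + 43755 = 8883/8765 + 43755 = 383521458/8765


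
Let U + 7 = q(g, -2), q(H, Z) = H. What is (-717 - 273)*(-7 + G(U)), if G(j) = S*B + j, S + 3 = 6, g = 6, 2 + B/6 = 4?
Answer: -27720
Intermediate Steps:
B = 12 (B = -12 + 6*4 = -12 + 24 = 12)
S = 3 (S = -3 + 6 = 3)
U = -1 (U = -7 + 6 = -1)
G(j) = 36 + j (G(j) = 3*12 + j = 36 + j)
(-717 - 273)*(-7 + G(U)) = (-717 - 273)*(-7 + (36 - 1)) = -990*(-7 + 35) = -990*28 = -27720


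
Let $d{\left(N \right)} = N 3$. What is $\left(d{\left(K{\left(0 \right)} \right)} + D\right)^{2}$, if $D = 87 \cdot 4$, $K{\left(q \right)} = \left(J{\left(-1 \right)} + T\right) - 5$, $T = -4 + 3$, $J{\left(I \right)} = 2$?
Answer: $112896$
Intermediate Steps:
$T = -1$
$K{\left(q \right)} = -4$ ($K{\left(q \right)} = \left(2 - 1\right) - 5 = 1 - 5 = -4$)
$D = 348$
$d{\left(N \right)} = 3 N$
$\left(d{\left(K{\left(0 \right)} \right)} + D\right)^{2} = \left(3 \left(-4\right) + 348\right)^{2} = \left(-12 + 348\right)^{2} = 336^{2} = 112896$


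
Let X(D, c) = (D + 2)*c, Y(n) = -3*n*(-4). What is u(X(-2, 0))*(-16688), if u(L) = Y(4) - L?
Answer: -801024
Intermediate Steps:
Y(n) = 12*n
X(D, c) = c*(2 + D) (X(D, c) = (2 + D)*c = c*(2 + D))
u(L) = 48 - L (u(L) = 12*4 - L = 48 - L)
u(X(-2, 0))*(-16688) = (48 - 0*(2 - 2))*(-16688) = (48 - 0*0)*(-16688) = (48 - 1*0)*(-16688) = (48 + 0)*(-16688) = 48*(-16688) = -801024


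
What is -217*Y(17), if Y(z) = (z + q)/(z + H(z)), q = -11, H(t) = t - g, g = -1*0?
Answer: -651/17 ≈ -38.294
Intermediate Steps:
g = 0
H(t) = t (H(t) = t - 1*0 = t + 0 = t)
Y(z) = (-11 + z)/(2*z) (Y(z) = (z - 11)/(z + z) = (-11 + z)/((2*z)) = (-11 + z)*(1/(2*z)) = (-11 + z)/(2*z))
-217*Y(17) = -217*(-11 + 17)/(2*17) = -217*6/(2*17) = -217*3/17 = -651/17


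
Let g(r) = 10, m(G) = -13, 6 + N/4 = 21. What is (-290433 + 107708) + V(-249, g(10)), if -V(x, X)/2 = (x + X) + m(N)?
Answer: -182221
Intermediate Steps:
N = 60 (N = -24 + 4*21 = -24 + 84 = 60)
V(x, X) = 26 - 2*X - 2*x (V(x, X) = -2*((x + X) - 13) = -2*((X + x) - 13) = -2*(-13 + X + x) = 26 - 2*X - 2*x)
(-290433 + 107708) + V(-249, g(10)) = (-290433 + 107708) + (26 - 2*10 - 2*(-249)) = -182725 + (26 - 20 + 498) = -182725 + 504 = -182221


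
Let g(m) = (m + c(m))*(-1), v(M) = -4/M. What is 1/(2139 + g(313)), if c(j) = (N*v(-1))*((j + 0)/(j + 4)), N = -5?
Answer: 317/585102 ≈ 0.00054179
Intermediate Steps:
c(j) = -20*j/(4 + j) (c(j) = (-(-20)/(-1))*((j + 0)/(j + 4)) = (-(-20)*(-1))*(j/(4 + j)) = (-5*4)*(j/(4 + j)) = -20*j/(4 + j))
g(m) = -m + 20*m/(4 + m) (g(m) = (m - 20*m/(4 + m))*(-1) = -m + 20*m/(4 + m))
1/(2139 + g(313)) = 1/(2139 + 313*(16 - 1*313)/(4 + 313)) = 1/(2139 + 313*(16 - 313)/317) = 1/(2139 + 313*(1/317)*(-297)) = 1/(2139 - 92961/317) = 1/(585102/317) = 317/585102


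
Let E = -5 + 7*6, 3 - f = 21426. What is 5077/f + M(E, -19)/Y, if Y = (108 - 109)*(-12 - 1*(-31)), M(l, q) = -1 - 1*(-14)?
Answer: -374962/407037 ≈ -0.92120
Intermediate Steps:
f = -21423 (f = 3 - 1*21426 = 3 - 21426 = -21423)
E = 37 (E = -5 + 42 = 37)
M(l, q) = 13 (M(l, q) = -1 + 14 = 13)
Y = -19 (Y = -(-12 + 31) = -1*19 = -19)
5077/f + M(E, -19)/Y = 5077/(-21423) + 13/(-19) = 5077*(-1/21423) + 13*(-1/19) = -5077/21423 - 13/19 = -374962/407037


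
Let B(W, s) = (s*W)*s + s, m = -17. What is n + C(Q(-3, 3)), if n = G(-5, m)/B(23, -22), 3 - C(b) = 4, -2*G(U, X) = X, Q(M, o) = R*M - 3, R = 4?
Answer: -22203/22220 ≈ -0.99924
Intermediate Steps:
B(W, s) = s + W*s² (B(W, s) = (W*s)*s + s = W*s² + s = s + W*s²)
Q(M, o) = -3 + 4*M (Q(M, o) = 4*M - 3 = -3 + 4*M)
G(U, X) = -X/2
C(b) = -1 (C(b) = 3 - 1*4 = 3 - 4 = -1)
n = 17/22220 (n = (-½*(-17))/((-22*(1 + 23*(-22)))) = 17/(2*((-22*(1 - 506)))) = 17/(2*((-22*(-505)))) = (17/2)/11110 = (17/2)*(1/11110) = 17/22220 ≈ 0.00076508)
n + C(Q(-3, 3)) = 17/22220 - 1 = -22203/22220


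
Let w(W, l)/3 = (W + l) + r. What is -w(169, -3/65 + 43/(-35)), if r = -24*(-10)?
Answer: -111309/91 ≈ -1223.2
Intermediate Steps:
r = 240
w(W, l) = 720 + 3*W + 3*l (w(W, l) = 3*((W + l) + 240) = 3*(240 + W + l) = 720 + 3*W + 3*l)
-w(169, -3/65 + 43/(-35)) = -(720 + 3*169 + 3*(-3/65 + 43/(-35))) = -(720 + 507 + 3*(-3*1/65 + 43*(-1/35))) = -(720 + 507 + 3*(-3/65 - 43/35)) = -(720 + 507 + 3*(-116/91)) = -(720 + 507 - 348/91) = -1*111309/91 = -111309/91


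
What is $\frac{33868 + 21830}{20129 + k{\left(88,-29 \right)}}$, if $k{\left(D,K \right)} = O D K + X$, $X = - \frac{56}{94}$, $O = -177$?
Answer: $\frac{872602}{7392041} \approx 0.11805$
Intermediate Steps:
$X = - \frac{28}{47}$ ($X = \left(-56\right) \frac{1}{94} = - \frac{28}{47} \approx -0.59575$)
$k{\left(D,K \right)} = - \frac{28}{47} - 177 D K$ ($k{\left(D,K \right)} = - 177 D K - \frac{28}{47} = - \frac{28}{47} - 177 D K$)
$\frac{33868 + 21830}{20129 + k{\left(88,-29 \right)}} = \frac{33868 + 21830}{20129 - \left(\frac{28}{47} + 15576 \left(-29\right)\right)} = \frac{55698}{20129 + \left(- \frac{28}{47} + 451704\right)} = \frac{55698}{20129 + \frac{21230060}{47}} = \frac{55698}{\frac{22176123}{47}} = 55698 \cdot \frac{47}{22176123} = \frac{872602}{7392041}$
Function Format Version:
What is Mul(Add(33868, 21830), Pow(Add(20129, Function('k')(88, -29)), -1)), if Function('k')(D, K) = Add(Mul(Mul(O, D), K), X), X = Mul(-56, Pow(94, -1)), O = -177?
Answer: Rational(872602, 7392041) ≈ 0.11805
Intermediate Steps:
X = Rational(-28, 47) (X = Mul(-56, Rational(1, 94)) = Rational(-28, 47) ≈ -0.59575)
Function('k')(D, K) = Add(Rational(-28, 47), Mul(-177, D, K)) (Function('k')(D, K) = Add(Mul(Mul(-177, D), K), Rational(-28, 47)) = Add(Mul(-177, D, K), Rational(-28, 47)) = Add(Rational(-28, 47), Mul(-177, D, K)))
Mul(Add(33868, 21830), Pow(Add(20129, Function('k')(88, -29)), -1)) = Mul(Add(33868, 21830), Pow(Add(20129, Add(Rational(-28, 47), Mul(-177, 88, -29))), -1)) = Mul(55698, Pow(Add(20129, Add(Rational(-28, 47), 451704)), -1)) = Mul(55698, Pow(Add(20129, Rational(21230060, 47)), -1)) = Mul(55698, Pow(Rational(22176123, 47), -1)) = Mul(55698, Rational(47, 22176123)) = Rational(872602, 7392041)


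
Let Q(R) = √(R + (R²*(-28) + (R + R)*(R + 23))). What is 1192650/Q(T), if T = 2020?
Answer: -39755*I*√26498865/1766591 ≈ -115.84*I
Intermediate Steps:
Q(R) = √(R - 28*R² + 2*R*(23 + R)) (Q(R) = √(R + (-28*R² + (2*R)*(23 + R))) = √(R + (-28*R² + 2*R*(23 + R))) = √(R - 28*R² + 2*R*(23 + R)))
1192650/Q(T) = 1192650/(√(2020*(47 - 26*2020))) = 1192650/(√(2020*(47 - 52520))) = 1192650/(√(2020*(-52473))) = 1192650/(√(-105995460)) = 1192650/((2*I*√26498865)) = 1192650*(-I*√26498865/52997730) = -39755*I*√26498865/1766591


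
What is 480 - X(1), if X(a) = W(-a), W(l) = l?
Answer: 481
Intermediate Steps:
X(a) = -a
480 - X(1) = 480 - (-1) = 480 - 1*(-1) = 480 + 1 = 481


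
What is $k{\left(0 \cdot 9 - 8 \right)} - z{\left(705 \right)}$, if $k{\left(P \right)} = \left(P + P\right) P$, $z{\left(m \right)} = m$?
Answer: $-577$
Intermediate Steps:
$k{\left(P \right)} = 2 P^{2}$ ($k{\left(P \right)} = 2 P P = 2 P^{2}$)
$k{\left(0 \cdot 9 - 8 \right)} - z{\left(705 \right)} = 2 \left(0 \cdot 9 - 8\right)^{2} - 705 = 2 \left(0 - 8\right)^{2} - 705 = 2 \left(-8\right)^{2} - 705 = 2 \cdot 64 - 705 = 128 - 705 = -577$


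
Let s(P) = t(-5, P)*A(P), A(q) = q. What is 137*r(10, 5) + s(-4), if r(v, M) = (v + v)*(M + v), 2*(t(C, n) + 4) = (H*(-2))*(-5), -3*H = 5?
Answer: 123448/3 ≈ 41149.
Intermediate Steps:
H = -5/3 (H = -⅓*5 = -5/3 ≈ -1.6667)
t(C, n) = -37/3 (t(C, n) = -4 + (-5/3*(-2)*(-5))/2 = -4 + ((10/3)*(-5))/2 = -4 + (½)*(-50/3) = -4 - 25/3 = -37/3)
s(P) = -37*P/3
r(v, M) = 2*v*(M + v) (r(v, M) = (2*v)*(M + v) = 2*v*(M + v))
137*r(10, 5) + s(-4) = 137*(2*10*(5 + 10)) - 37/3*(-4) = 137*(2*10*15) + 148/3 = 137*300 + 148/3 = 41100 + 148/3 = 123448/3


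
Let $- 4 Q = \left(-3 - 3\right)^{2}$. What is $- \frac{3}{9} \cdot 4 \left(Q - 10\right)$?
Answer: $\frac{76}{3} \approx 25.333$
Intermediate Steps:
$Q = -9$ ($Q = - \frac{\left(-3 - 3\right)^{2}}{4} = - \frac{\left(-6\right)^{2}}{4} = \left(- \frac{1}{4}\right) 36 = -9$)
$- \frac{3}{9} \cdot 4 \left(Q - 10\right) = - \frac{3}{9} \cdot 4 \left(-9 - 10\right) = \left(-3\right) \frac{1}{9} \cdot 4 \left(-9 - 10\right) = \left(- \frac{1}{3}\right) 4 \left(-19\right) = \left(- \frac{4}{3}\right) \left(-19\right) = \frac{76}{3}$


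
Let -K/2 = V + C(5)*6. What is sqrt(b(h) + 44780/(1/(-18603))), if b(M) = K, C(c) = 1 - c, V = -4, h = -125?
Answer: 2*I*sqrt(208260571) ≈ 28862.0*I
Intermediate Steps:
K = 56 (K = -2*(-4 + (1 - 1*5)*6) = -2*(-4 + (1 - 5)*6) = -2*(-4 - 4*6) = -2*(-4 - 24) = -2*(-28) = 56)
b(M) = 56
sqrt(b(h) + 44780/(1/(-18603))) = sqrt(56 + 44780/(1/(-18603))) = sqrt(56 + 44780/(-1/18603)) = sqrt(56 + 44780*(-18603)) = sqrt(56 - 833042340) = sqrt(-833042284) = 2*I*sqrt(208260571)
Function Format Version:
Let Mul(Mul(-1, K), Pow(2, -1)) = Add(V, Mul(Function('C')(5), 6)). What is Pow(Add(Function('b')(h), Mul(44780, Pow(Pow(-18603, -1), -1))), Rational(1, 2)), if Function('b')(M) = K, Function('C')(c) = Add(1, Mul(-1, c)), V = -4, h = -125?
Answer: Mul(2, I, Pow(208260571, Rational(1, 2))) ≈ Mul(28862., I)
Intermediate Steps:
K = 56 (K = Mul(-2, Add(-4, Mul(Add(1, Mul(-1, 5)), 6))) = Mul(-2, Add(-4, Mul(Add(1, -5), 6))) = Mul(-2, Add(-4, Mul(-4, 6))) = Mul(-2, Add(-4, -24)) = Mul(-2, -28) = 56)
Function('b')(M) = 56
Pow(Add(Function('b')(h), Mul(44780, Pow(Pow(-18603, -1), -1))), Rational(1, 2)) = Pow(Add(56, Mul(44780, Pow(Pow(-18603, -1), -1))), Rational(1, 2)) = Pow(Add(56, Mul(44780, Pow(Rational(-1, 18603), -1))), Rational(1, 2)) = Pow(Add(56, Mul(44780, -18603)), Rational(1, 2)) = Pow(Add(56, -833042340), Rational(1, 2)) = Pow(-833042284, Rational(1, 2)) = Mul(2, I, Pow(208260571, Rational(1, 2)))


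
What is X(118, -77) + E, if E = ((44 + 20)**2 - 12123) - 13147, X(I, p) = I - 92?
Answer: -21148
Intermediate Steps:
X(I, p) = -92 + I
E = -21174 (E = (64**2 - 12123) - 13147 = (4096 - 12123) - 13147 = -8027 - 13147 = -21174)
X(118, -77) + E = (-92 + 118) - 21174 = 26 - 21174 = -21148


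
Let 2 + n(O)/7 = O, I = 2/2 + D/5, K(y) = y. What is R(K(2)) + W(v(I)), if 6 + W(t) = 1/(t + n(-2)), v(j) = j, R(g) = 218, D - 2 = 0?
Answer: 28191/133 ≈ 211.96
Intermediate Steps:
D = 2 (D = 2 + 0 = 2)
I = 7/5 (I = 2/2 + 2/5 = 2*(1/2) + 2*(1/5) = 1 + 2/5 = 7/5 ≈ 1.4000)
n(O) = -14 + 7*O
W(t) = -6 + 1/(-28 + t) (W(t) = -6 + 1/(t + (-14 + 7*(-2))) = -6 + 1/(t + (-14 - 14)) = -6 + 1/(t - 28) = -6 + 1/(-28 + t))
R(K(2)) + W(v(I)) = 218 + (169 - 6*7/5)/(-28 + 7/5) = 218 + (169 - 42/5)/(-133/5) = 218 - 5/133*803/5 = 218 - 803/133 = 28191/133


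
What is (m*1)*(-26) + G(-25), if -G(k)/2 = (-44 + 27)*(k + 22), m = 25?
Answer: -752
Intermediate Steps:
G(k) = 748 + 34*k (G(k) = -2*(-44 + 27)*(k + 22) = -(-34)*(22 + k) = -2*(-374 - 17*k) = 748 + 34*k)
(m*1)*(-26) + G(-25) = (25*1)*(-26) + (748 + 34*(-25)) = 25*(-26) + (748 - 850) = -650 - 102 = -752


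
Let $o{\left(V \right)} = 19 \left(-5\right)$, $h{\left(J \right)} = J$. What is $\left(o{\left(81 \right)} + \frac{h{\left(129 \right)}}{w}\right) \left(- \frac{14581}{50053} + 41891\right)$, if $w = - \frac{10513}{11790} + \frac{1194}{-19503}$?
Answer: $- \frac{11759997917533622630}{1218580877983} \approx -9.6506 \cdot 10^{6}$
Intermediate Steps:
$o{\left(V \right)} = -95$
$w = - \frac{24345811}{25548930}$ ($w = \left(-10513\right) \frac{1}{11790} + 1194 \left(- \frac{1}{19503}\right) = - \frac{10513}{11790} - \frac{398}{6501} = - \frac{24345811}{25548930} \approx -0.95291$)
$\left(o{\left(81 \right)} + \frac{h{\left(129 \right)}}{w}\right) \left(- \frac{14581}{50053} + 41891\right) = \left(-95 + \frac{129}{- \frac{24345811}{25548930}}\right) \left(- \frac{14581}{50053} + 41891\right) = \left(-95 + 129 \left(- \frac{25548930}{24345811}\right)\right) \left(\left(-14581\right) \frac{1}{50053} + 41891\right) = \left(-95 - \frac{3295811970}{24345811}\right) \left(- \frac{14581}{50053} + 41891\right) = \left(- \frac{5608664015}{24345811}\right) \frac{2096755642}{50053} = - \frac{11759997917533622630}{1218580877983}$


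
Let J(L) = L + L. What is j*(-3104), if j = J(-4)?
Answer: 24832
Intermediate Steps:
J(L) = 2*L
j = -8 (j = 2*(-4) = -8)
j*(-3104) = -8*(-3104) = 24832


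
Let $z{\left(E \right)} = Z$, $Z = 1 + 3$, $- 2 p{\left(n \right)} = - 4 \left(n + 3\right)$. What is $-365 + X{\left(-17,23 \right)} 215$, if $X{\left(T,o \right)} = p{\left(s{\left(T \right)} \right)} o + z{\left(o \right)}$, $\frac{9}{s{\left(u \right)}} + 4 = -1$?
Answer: $12363$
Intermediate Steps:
$s{\left(u \right)} = - \frac{9}{5}$ ($s{\left(u \right)} = \frac{9}{-4 - 1} = \frac{9}{-5} = 9 \left(- \frac{1}{5}\right) = - \frac{9}{5}$)
$p{\left(n \right)} = 6 + 2 n$ ($p{\left(n \right)} = - \frac{\left(-4\right) \left(n + 3\right)}{2} = - \frac{\left(-4\right) \left(3 + n\right)}{2} = - \frac{-12 - 4 n}{2} = 6 + 2 n$)
$Z = 4$
$z{\left(E \right)} = 4$
$X{\left(T,o \right)} = 4 + \frac{12 o}{5}$ ($X{\left(T,o \right)} = \left(6 + 2 \left(- \frac{9}{5}\right)\right) o + 4 = \left(6 - \frac{18}{5}\right) o + 4 = \frac{12 o}{5} + 4 = 4 + \frac{12 o}{5}$)
$-365 + X{\left(-17,23 \right)} 215 = -365 + \left(4 + \frac{12}{5} \cdot 23\right) 215 = -365 + \left(4 + \frac{276}{5}\right) 215 = -365 + \frac{296}{5} \cdot 215 = -365 + 12728 = 12363$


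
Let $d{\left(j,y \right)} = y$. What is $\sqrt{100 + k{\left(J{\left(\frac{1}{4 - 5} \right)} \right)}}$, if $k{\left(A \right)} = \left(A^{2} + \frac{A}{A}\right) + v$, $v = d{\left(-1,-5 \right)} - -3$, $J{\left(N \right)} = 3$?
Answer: $6 \sqrt{3} \approx 10.392$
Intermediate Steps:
$v = -2$ ($v = -5 - -3 = -5 + 3 = -2$)
$k{\left(A \right)} = -1 + A^{2}$ ($k{\left(A \right)} = \left(A^{2} + \frac{A}{A}\right) - 2 = \left(A^{2} + 1\right) - 2 = \left(1 + A^{2}\right) - 2 = -1 + A^{2}$)
$\sqrt{100 + k{\left(J{\left(\frac{1}{4 - 5} \right)} \right)}} = \sqrt{100 - \left(1 - 3^{2}\right)} = \sqrt{100 + \left(-1 + 9\right)} = \sqrt{100 + 8} = \sqrt{108} = 6 \sqrt{3}$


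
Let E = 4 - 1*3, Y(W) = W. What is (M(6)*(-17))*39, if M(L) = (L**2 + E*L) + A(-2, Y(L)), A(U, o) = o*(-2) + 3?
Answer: -21879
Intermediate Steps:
E = 1 (E = 4 - 3 = 1)
A(U, o) = 3 - 2*o (A(U, o) = -2*o + 3 = 3 - 2*o)
M(L) = 3 + L**2 - L (M(L) = (L**2 + 1*L) + (3 - 2*L) = (L**2 + L) + (3 - 2*L) = (L + L**2) + (3 - 2*L) = 3 + L**2 - L)
(M(6)*(-17))*39 = ((3 + 6**2 - 1*6)*(-17))*39 = ((3 + 36 - 6)*(-17))*39 = (33*(-17))*39 = -561*39 = -21879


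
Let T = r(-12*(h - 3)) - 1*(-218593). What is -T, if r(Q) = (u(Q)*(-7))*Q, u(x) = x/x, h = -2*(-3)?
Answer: -218845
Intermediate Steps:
h = 6
u(x) = 1
r(Q) = -7*Q (r(Q) = (1*(-7))*Q = -7*Q)
T = 218845 (T = -(-84)*(6 - 3) - 1*(-218593) = -(-84)*3 + 218593 = -7*(-36) + 218593 = 252 + 218593 = 218845)
-T = -1*218845 = -218845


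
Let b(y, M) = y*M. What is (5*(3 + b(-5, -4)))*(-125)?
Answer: -14375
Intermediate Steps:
b(y, M) = M*y
(5*(3 + b(-5, -4)))*(-125) = (5*(3 - 4*(-5)))*(-125) = (5*(3 + 20))*(-125) = (5*23)*(-125) = 115*(-125) = -14375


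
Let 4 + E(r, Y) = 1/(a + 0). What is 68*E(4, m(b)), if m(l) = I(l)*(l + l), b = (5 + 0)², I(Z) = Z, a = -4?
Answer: -289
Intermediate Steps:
b = 25 (b = 5² = 25)
m(l) = 2*l² (m(l) = l*(l + l) = l*(2*l) = 2*l²)
E(r, Y) = -17/4 (E(r, Y) = -4 + 1/(-4 + 0) = -4 + 1/(-4) = -4 - ¼ = -17/4)
68*E(4, m(b)) = 68*(-17/4) = -289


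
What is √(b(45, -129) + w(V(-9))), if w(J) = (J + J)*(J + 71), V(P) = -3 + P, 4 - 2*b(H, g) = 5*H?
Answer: I*√6106/2 ≈ 39.07*I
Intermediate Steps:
b(H, g) = 2 - 5*H/2
w(J) = 2*J*(71 + J) (w(J) = (2*J)*(71 + J) = 2*J*(71 + J))
√(b(45, -129) + w(V(-9))) = √((2 - 5/2*45) + 2*(-3 - 9)*(71 + (-3 - 9))) = √((2 - 225/2) + 2*(-12)*(71 - 12)) = √(-221/2 + 2*(-12)*59) = √(-221/2 - 1416) = √(-3053/2) = I*√6106/2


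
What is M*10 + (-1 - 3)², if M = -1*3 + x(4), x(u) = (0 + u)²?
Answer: 146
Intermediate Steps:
x(u) = u²
M = 13 (M = -1*3 + 4² = -3 + 16 = 13)
M*10 + (-1 - 3)² = 13*10 + (-1 - 3)² = 130 + (-4)² = 130 + 16 = 146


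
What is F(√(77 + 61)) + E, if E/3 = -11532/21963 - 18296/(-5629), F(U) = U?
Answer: 336921420/41209909 + √138 ≈ 19.923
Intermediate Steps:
E = 336921420/41209909 (E = 3*(-11532/21963 - 18296/(-5629)) = 3*(-11532*1/21963 - 18296*(-1/5629)) = 3*(-3844/7321 + 18296/5629) = 3*(112307140/41209909) = 336921420/41209909 ≈ 8.1757)
F(√(77 + 61)) + E = √(77 + 61) + 336921420/41209909 = √138 + 336921420/41209909 = 336921420/41209909 + √138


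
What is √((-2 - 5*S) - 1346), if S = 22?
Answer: 27*I*√2 ≈ 38.184*I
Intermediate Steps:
√((-2 - 5*S) - 1346) = √((-2 - 5*22) - 1346) = √((-2 - 110) - 1346) = √(-112 - 1346) = √(-1458) = 27*I*√2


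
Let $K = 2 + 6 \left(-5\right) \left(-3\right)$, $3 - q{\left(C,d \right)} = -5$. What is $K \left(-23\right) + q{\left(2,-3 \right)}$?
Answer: $-2108$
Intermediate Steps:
$q{\left(C,d \right)} = 8$ ($q{\left(C,d \right)} = 3 - -5 = 3 + 5 = 8$)
$K = 92$ ($K = 2 - -90 = 2 + 90 = 92$)
$K \left(-23\right) + q{\left(2,-3 \right)} = 92 \left(-23\right) + 8 = -2116 + 8 = -2108$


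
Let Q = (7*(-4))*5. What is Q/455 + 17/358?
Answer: -1211/4654 ≈ -0.26021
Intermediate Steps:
Q = -140 (Q = -28*5 = -140)
Q/455 + 17/358 = -140/455 + 17/358 = -140*1/455 + 17*(1/358) = -4/13 + 17/358 = -1211/4654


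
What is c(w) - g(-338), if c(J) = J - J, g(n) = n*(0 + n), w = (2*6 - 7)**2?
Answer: -114244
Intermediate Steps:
w = 25 (w = (12 - 7)**2 = 5**2 = 25)
g(n) = n**2 (g(n) = n*n = n**2)
c(J) = 0
c(w) - g(-338) = 0 - 1*(-338)**2 = 0 - 1*114244 = 0 - 114244 = -114244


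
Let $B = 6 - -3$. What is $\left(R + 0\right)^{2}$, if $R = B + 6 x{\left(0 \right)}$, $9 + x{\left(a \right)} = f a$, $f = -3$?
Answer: $2025$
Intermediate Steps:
$x{\left(a \right)} = -9 - 3 a$
$B = 9$ ($B = 6 + 3 = 9$)
$R = -45$ ($R = 9 + 6 \left(-9 - 0\right) = 9 + 6 \left(-9 + 0\right) = 9 + 6 \left(-9\right) = 9 - 54 = -45$)
$\left(R + 0\right)^{2} = \left(-45 + 0\right)^{2} = \left(-45\right)^{2} = 2025$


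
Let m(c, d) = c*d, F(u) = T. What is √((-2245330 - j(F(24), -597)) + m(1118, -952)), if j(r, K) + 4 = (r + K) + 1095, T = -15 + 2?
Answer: I*√3310147 ≈ 1819.4*I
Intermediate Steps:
T = -13
F(u) = -13
j(r, K) = 1091 + K + r (j(r, K) = -4 + ((r + K) + 1095) = -4 + ((K + r) + 1095) = -4 + (1095 + K + r) = 1091 + K + r)
√((-2245330 - j(F(24), -597)) + m(1118, -952)) = √((-2245330 - (1091 - 597 - 13)) + 1118*(-952)) = √((-2245330 - 1*481) - 1064336) = √((-2245330 - 481) - 1064336) = √(-2245811 - 1064336) = √(-3310147) = I*√3310147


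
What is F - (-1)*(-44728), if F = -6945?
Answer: -51673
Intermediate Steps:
F - (-1)*(-44728) = -6945 - (-1)*(-44728) = -6945 - 1*44728 = -6945 - 44728 = -51673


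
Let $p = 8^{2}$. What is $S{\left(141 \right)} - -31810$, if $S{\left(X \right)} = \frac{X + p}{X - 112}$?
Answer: $\frac{922695}{29} \approx 31817.0$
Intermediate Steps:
$p = 64$
$S{\left(X \right)} = \frac{64 + X}{-112 + X}$ ($S{\left(X \right)} = \frac{X + 64}{X - 112} = \frac{64 + X}{-112 + X}$)
$S{\left(141 \right)} - -31810 = \frac{64 + 141}{-112 + 141} - -31810 = \frac{1}{29} \cdot 205 + 31810 = \frac{205}{29} + 31810 = \frac{922695}{29}$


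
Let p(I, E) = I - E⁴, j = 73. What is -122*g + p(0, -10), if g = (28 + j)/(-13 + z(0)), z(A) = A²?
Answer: -117678/13 ≈ -9052.2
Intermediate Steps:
g = -101/13 (g = (28 + 73)/(-13 + 0²) = 101/(-13 + 0) = 101/(-13) = 101*(-1/13) = -101/13 ≈ -7.7692)
-122*g + p(0, -10) = -122*(-101/13) + (0 - 1*(-10)⁴) = 12322/13 + (0 - 1*10000) = 12322/13 + (0 - 10000) = 12322/13 - 10000 = -117678/13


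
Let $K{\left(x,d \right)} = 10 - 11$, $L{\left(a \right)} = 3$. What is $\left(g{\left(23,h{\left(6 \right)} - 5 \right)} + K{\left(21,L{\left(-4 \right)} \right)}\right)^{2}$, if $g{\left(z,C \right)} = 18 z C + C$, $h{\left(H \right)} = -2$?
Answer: $8444836$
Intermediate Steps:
$K{\left(x,d \right)} = -1$
$g{\left(z,C \right)} = C + 18 C z$ ($g{\left(z,C \right)} = 18 C z + C = C + 18 C z$)
$\left(g{\left(23,h{\left(6 \right)} - 5 \right)} + K{\left(21,L{\left(-4 \right)} \right)}\right)^{2} = \left(\left(-2 - 5\right) \left(1 + 18 \cdot 23\right) - 1\right)^{2} = \left(- 7 \left(1 + 414\right) - 1\right)^{2} = \left(\left(-7\right) 415 - 1\right)^{2} = \left(-2905 - 1\right)^{2} = \left(-2906\right)^{2} = 8444836$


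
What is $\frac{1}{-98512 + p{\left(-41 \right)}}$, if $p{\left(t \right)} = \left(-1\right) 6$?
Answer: $- \frac{1}{98518} \approx -1.015 \cdot 10^{-5}$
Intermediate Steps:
$p{\left(t \right)} = -6$
$\frac{1}{-98512 + p{\left(-41 \right)}} = \frac{1}{-98512 - 6} = \frac{1}{-98518} = - \frac{1}{98518}$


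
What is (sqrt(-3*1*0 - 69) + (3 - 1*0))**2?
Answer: (3 + I*sqrt(69))**2 ≈ -60.0 + 49.84*I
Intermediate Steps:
(sqrt(-3*1*0 - 69) + (3 - 1*0))**2 = (sqrt(-3*0 - 69) + (3 + 0))**2 = (sqrt(0 - 69) + 3)**2 = (sqrt(-69) + 3)**2 = (I*sqrt(69) + 3)**2 = (3 + I*sqrt(69))**2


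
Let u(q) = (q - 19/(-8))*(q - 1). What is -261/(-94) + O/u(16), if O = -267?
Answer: 124907/69090 ≈ 1.8079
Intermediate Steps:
u(q) = (-1 + q)*(19/8 + q) (u(q) = (q - 19*(-⅛))*(-1 + q) = (q + 19/8)*(-1 + q) = (19/8 + q)*(-1 + q) = (-1 + q)*(19/8 + q))
-261/(-94) + O/u(16) = -261/(-94) - 267/(-19/8 + 16² + (11/8)*16) = -261*(-1/94) - 267/(-19/8 + 256 + 22) = 261/94 - 267/2205/8 = 261/94 - 267*8/2205 = 261/94 - 712/735 = 124907/69090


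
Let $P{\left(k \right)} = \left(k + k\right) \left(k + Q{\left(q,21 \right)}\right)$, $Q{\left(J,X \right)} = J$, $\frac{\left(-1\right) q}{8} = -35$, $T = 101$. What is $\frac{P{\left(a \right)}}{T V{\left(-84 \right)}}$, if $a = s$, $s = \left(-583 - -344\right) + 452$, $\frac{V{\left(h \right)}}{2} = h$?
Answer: $- \frac{35003}{2828} \approx -12.377$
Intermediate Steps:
$V{\left(h \right)} = 2 h$
$q = 280$ ($q = \left(-8\right) \left(-35\right) = 280$)
$s = 213$ ($s = \left(-583 + 344\right) + 452 = -239 + 452 = 213$)
$a = 213$
$P{\left(k \right)} = 2 k \left(280 + k\right)$ ($P{\left(k \right)} = \left(k + k\right) \left(k + 280\right) = 2 k \left(280 + k\right)$)
$\frac{P{\left(a \right)}}{T V{\left(-84 \right)}} = \frac{2 \cdot 213 \left(280 + 213\right)}{101 \cdot 2 \left(-84\right)} = \frac{2 \cdot 213 \cdot 493}{101 \left(-168\right)} = \frac{210018}{-16968} = 210018 \left(- \frac{1}{16968}\right) = - \frac{35003}{2828}$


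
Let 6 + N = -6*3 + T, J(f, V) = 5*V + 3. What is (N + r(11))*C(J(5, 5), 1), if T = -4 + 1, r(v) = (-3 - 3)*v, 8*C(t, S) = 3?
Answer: -279/8 ≈ -34.875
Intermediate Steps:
J(f, V) = 3 + 5*V
C(t, S) = 3/8 (C(t, S) = (⅛)*3 = 3/8)
r(v) = -6*v
T = -3
N = -27 (N = -6 + (-6*3 - 3) = -6 + (-18 - 3) = -6 - 21 = -27)
(N + r(11))*C(J(5, 5), 1) = (-27 - 6*11)*(3/8) = (-27 - 66)*(3/8) = -93*3/8 = -279/8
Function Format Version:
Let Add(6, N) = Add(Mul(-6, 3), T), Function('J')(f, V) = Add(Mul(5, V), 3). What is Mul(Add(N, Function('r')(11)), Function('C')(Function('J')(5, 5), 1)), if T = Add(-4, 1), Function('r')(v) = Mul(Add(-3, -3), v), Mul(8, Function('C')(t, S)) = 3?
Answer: Rational(-279, 8) ≈ -34.875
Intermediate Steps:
Function('J')(f, V) = Add(3, Mul(5, V))
Function('C')(t, S) = Rational(3, 8) (Function('C')(t, S) = Mul(Rational(1, 8), 3) = Rational(3, 8))
Function('r')(v) = Mul(-6, v)
T = -3
N = -27 (N = Add(-6, Add(Mul(-6, 3), -3)) = Add(-6, Add(-18, -3)) = Add(-6, -21) = -27)
Mul(Add(N, Function('r')(11)), Function('C')(Function('J')(5, 5), 1)) = Mul(Add(-27, Mul(-6, 11)), Rational(3, 8)) = Mul(Add(-27, -66), Rational(3, 8)) = Mul(-93, Rational(3, 8)) = Rational(-279, 8)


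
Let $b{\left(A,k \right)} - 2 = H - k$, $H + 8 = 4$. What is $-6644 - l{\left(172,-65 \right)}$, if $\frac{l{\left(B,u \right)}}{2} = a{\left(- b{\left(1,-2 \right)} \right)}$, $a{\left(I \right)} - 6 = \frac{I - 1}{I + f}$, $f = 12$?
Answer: $- \frac{39935}{6} \approx -6655.8$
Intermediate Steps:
$H = -4$ ($H = -8 + 4 = -4$)
$b{\left(A,k \right)} = -2 - k$ ($b{\left(A,k \right)} = 2 - \left(4 + k\right) = -2 - k$)
$a{\left(I \right)} = 6 + \frac{-1 + I}{12 + I}$ ($a{\left(I \right)} = 6 + \frac{I - 1}{I + 12} = 6 + \frac{-1 + I}{12 + I}$)
$l{\left(B,u \right)} = \frac{71}{6}$ ($l{\left(B,u \right)} = 2 \frac{71 + 7 \left(- (-2 - -2)\right)}{12 - \left(-2 - -2\right)} = 2 \frac{71 + 7 \left(- (-2 + 2)\right)}{12 - \left(-2 + 2\right)} = 2 \frac{71 + 7 \left(\left(-1\right) 0\right)}{12 - 0} = 2 \frac{71 + 7 \cdot 0}{12 + 0} = 2 \frac{71 + 0}{12} = 2 \cdot \frac{1}{12} \cdot 71 = 2 \cdot \frac{71}{12} = \frac{71}{6}$)
$-6644 - l{\left(172,-65 \right)} = -6644 - \frac{71}{6} = - \frac{39935}{6}$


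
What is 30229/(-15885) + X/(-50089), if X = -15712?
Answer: -1264555261/795663765 ≈ -1.5893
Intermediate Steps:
30229/(-15885) + X/(-50089) = 30229/(-15885) - 15712/(-50089) = 30229*(-1/15885) - 15712*(-1/50089) = -30229/15885 + 15712/50089 = -1264555261/795663765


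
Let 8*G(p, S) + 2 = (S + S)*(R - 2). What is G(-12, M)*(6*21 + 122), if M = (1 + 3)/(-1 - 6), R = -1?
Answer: 310/7 ≈ 44.286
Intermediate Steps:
M = -4/7 (M = 4/(-7) = 4*(-1/7) = -4/7 ≈ -0.57143)
G(p, S) = -1/4 - 3*S/4 (G(p, S) = -1/4 + ((S + S)*(-1 - 2))/8 = -1/4 + ((2*S)*(-3))/8 = -1/4 + (-6*S)/8 = -1/4 - 3*S/4)
G(-12, M)*(6*21 + 122) = (-1/4 - 3/4*(-4/7))*(6*21 + 122) = (-1/4 + 3/7)*(126 + 122) = (5/28)*248 = 310/7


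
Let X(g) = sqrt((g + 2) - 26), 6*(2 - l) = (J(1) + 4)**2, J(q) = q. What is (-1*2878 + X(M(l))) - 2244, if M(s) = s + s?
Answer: -5122 + I*sqrt(255)/3 ≈ -5122.0 + 5.3229*I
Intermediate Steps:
l = -13/6 (l = 2 - (1 + 4)**2/6 = 2 - 1/6*5**2 = 2 - 1/6*25 = 2 - 25/6 = -13/6 ≈ -2.1667)
M(s) = 2*s
X(g) = sqrt(-24 + g) (X(g) = sqrt((2 + g) - 26) = sqrt(-24 + g))
(-1*2878 + X(M(l))) - 2244 = (-1*2878 + sqrt(-24 + 2*(-13/6))) - 2244 = (-2878 + sqrt(-24 - 13/3)) - 2244 = (-2878 + sqrt(-85/3)) - 2244 = (-2878 + I*sqrt(255)/3) - 2244 = -5122 + I*sqrt(255)/3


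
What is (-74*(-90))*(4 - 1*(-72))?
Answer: 506160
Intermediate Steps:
(-74*(-90))*(4 - 1*(-72)) = 6660*(4 + 72) = 6660*76 = 506160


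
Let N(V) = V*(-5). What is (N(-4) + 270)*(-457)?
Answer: -132530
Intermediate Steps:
N(V) = -5*V
(N(-4) + 270)*(-457) = (-5*(-4) + 270)*(-457) = (20 + 270)*(-457) = 290*(-457) = -132530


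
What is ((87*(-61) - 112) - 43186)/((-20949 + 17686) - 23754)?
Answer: 48605/27017 ≈ 1.7991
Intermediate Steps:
((87*(-61) - 112) - 43186)/((-20949 + 17686) - 23754) = ((-5307 - 112) - 43186)/(-3263 - 23754) = (-5419 - 43186)/(-27017) = -48605*(-1/27017) = 48605/27017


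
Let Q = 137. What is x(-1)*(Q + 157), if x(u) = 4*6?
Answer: 7056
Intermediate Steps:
x(u) = 24
x(-1)*(Q + 157) = 24*(137 + 157) = 24*294 = 7056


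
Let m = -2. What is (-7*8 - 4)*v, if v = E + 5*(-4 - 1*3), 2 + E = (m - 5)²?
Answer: -720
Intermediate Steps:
E = 47 (E = -2 + (-2 - 5)² = -2 + (-7)² = -2 + 49 = 47)
v = 12 (v = 47 + 5*(-4 - 1*3) = 47 + 5*(-4 - 3) = 47 + 5*(-7) = 47 - 35 = 12)
(-7*8 - 4)*v = (-7*8 - 4)*12 = (-56 - 4)*12 = -60*12 = -720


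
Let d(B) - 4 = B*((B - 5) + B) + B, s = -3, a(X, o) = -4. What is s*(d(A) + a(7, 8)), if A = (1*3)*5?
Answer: -1170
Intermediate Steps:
A = 15 (A = 3*5 = 15)
d(B) = 4 + B + B*(-5 + 2*B) (d(B) = 4 + (B*((B - 5) + B) + B) = 4 + (B*((-5 + B) + B) + B) = 4 + (B*(-5 + 2*B) + B) = 4 + (B + B*(-5 + 2*B)) = 4 + B + B*(-5 + 2*B))
s*(d(A) + a(7, 8)) = -3*((4 - 4*15 + 2*15²) - 4) = -3*((4 - 60 + 2*225) - 4) = -3*((4 - 60 + 450) - 4) = -3*(394 - 4) = -3*390 = -1170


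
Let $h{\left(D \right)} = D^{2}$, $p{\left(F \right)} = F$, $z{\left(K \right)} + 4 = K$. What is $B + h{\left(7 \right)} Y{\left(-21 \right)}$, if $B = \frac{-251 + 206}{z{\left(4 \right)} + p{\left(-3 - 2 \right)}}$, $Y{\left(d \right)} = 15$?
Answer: $744$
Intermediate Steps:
$z{\left(K \right)} = -4 + K$
$B = 9$ ($B = \frac{-251 + 206}{\left(-4 + 4\right) - 5} = - \frac{45}{0 - 5} = - \frac{45}{-5} = \left(-45\right) \left(- \frac{1}{5}\right) = 9$)
$B + h{\left(7 \right)} Y{\left(-21 \right)} = 9 + 7^{2} \cdot 15 = 9 + 49 \cdot 15 = 9 + 735 = 744$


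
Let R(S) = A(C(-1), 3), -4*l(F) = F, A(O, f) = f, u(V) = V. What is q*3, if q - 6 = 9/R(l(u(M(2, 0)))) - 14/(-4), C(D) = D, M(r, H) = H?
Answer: 75/2 ≈ 37.500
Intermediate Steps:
l(F) = -F/4
R(S) = 3
q = 25/2 (q = 6 + (9/3 - 14/(-4)) = 6 + (9*(⅓) - 14*(-¼)) = 6 + (3 + 7/2) = 6 + 13/2 = 25/2 ≈ 12.500)
q*3 = (25/2)*3 = 75/2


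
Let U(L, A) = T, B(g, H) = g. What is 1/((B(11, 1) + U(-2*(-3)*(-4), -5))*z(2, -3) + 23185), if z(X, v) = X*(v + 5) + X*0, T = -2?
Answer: 1/23221 ≈ 4.3064e-5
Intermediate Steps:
z(X, v) = X*(5 + v) (z(X, v) = X*(5 + v) + 0 = X*(5 + v))
U(L, A) = -2
1/((B(11, 1) + U(-2*(-3)*(-4), -5))*z(2, -3) + 23185) = 1/((11 - 2)*(2*(5 - 3)) + 23185) = 1/(9*(2*2) + 23185) = 1/(9*4 + 23185) = 1/(36 + 23185) = 1/23221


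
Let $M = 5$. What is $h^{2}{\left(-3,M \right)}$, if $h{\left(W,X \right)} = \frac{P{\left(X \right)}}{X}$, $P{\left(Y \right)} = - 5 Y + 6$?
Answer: $\frac{361}{25} \approx 14.44$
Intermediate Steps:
$P{\left(Y \right)} = 6 - 5 Y$
$h{\left(W,X \right)} = \frac{6 - 5 X}{X}$
$h^{2}{\left(-3,M \right)} = \left(-5 + \frac{6}{5}\right)^{2} = \left(- \frac{19}{5}\right)^{2} = \frac{361}{25}$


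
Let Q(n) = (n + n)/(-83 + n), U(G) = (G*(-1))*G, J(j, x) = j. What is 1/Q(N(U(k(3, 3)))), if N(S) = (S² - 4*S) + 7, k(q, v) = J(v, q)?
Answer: 41/248 ≈ 0.16532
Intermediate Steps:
k(q, v) = v
U(G) = -G² (U(G) = (-G)*G = -G²)
N(S) = 7 + S² - 4*S
Q(n) = 2*n/(-83 + n) (Q(n) = (2*n)/(-83 + n) = 2*n/(-83 + n))
1/Q(N(U(k(3, 3)))) = 1/(2*(7 + (-1*3²)² - (-4)*3²)/(-83 + (7 + (-1*3²)² - (-4)*3²))) = 1/(2*(7 + (-1*9)² - (-4)*9)/(-83 + (7 + (-1*9)² - (-4)*9))) = 1/(2*(7 + (-9)² - 4*(-9))/(-83 + (7 + (-9)² - 4*(-9)))) = 1/(2*(7 + 81 + 36)/(-83 + (7 + 81 + 36))) = 1/(2*124/(-83 + 124)) = 1/(2*124/41) = 1/(2*124*(1/41)) = 1/(248/41) = 41/248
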